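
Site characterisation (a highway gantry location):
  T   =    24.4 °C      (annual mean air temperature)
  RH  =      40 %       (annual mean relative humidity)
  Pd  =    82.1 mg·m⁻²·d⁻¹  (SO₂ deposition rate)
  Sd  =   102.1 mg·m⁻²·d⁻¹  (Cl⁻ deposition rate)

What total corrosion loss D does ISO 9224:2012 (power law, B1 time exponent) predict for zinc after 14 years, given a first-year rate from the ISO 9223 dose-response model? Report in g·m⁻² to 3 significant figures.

D(14) = 176 g·m⁻²

zinc: f(T) = -0.071·(T−10) [T>10 °C] = -1.0224
  SO₂ term: 0.0129·82.1^0.44·exp(0.046·40-1.0224) = 0.2032
  Sd branch = 0.0175·Sd^0.57·e^(0.008·RH+0.085·T) = 2.678 μm/a
  sum: 0.2032 + 2.678 → r_corr = 2.882 μm/a
Long-term exponent b (ISO 9224 Table 2, B1) = 0.813
  D(14) = 2.882 × 14^0.813 = 2.882 × 8.547 = 24.63 μm
  Mass loss = 24.63 μm × 7.14 g/cm³ = 175.9 g·m⁻²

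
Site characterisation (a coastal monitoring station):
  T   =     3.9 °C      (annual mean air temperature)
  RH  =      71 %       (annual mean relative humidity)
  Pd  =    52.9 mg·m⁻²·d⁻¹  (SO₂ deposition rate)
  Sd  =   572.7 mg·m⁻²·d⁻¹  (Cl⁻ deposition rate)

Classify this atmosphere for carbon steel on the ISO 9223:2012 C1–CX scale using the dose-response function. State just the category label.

carbon steel: f(T) = +0.150·(T−10) [T≤10 °C] = -0.9150
  sulphur-dioxide contribution → 23.09 μm/a
  chloride contribution → 63.65 μm/a
  total first-year rate 86.75 μm/a
86.7 μm/a falls in (80, 200] for carbon steel → category C5

C5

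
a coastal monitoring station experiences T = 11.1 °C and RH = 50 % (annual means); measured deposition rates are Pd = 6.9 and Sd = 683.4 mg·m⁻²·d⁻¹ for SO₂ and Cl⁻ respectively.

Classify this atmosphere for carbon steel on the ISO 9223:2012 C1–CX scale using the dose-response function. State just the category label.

carbon steel: T>10 °C ⇒ hinge -0.054·(11.1−10) = -0.0594
  SO₂ term: 1.77·6.9^0.52·exp(0.02·50-0.0594) = 12.38
  Sd branch = 0.102·Sd^0.62·e^(0.033·RH+0.04·T) = 47.37 μm/a
  r_corr = 12.38 + 47.37 = 59.75 μm/a
59.7 μm/a falls in (50, 80] for carbon steel → category C4

C4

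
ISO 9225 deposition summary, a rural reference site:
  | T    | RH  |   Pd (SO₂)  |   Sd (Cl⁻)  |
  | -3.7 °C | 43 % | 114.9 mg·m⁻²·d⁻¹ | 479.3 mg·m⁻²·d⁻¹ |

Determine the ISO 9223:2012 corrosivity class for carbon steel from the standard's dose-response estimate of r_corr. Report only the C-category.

carbon steel: f(T) = +0.150·(T−10) [T≤10 °C] = -2.0550
  Pd branch = 1.77·Pd^0.52·e^(0.02·RH+f) = 6.315 μm/a
  Sd branch = 0.102·Sd^0.62·e^(0.033·RH+0.04·T) = 16.69 μm/a
  r_corr = 6.315 + 16.69 = 23.01 μm/a
23 μm/a falls in (1.3, 25] for carbon steel → category C2

C2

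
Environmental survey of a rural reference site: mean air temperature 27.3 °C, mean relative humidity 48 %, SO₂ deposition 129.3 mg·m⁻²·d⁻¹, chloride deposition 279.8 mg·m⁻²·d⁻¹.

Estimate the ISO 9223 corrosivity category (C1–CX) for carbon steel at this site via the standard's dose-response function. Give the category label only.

carbon steel: temperature factor f = -0.054·(17.3) = -0.9342
  sulphur-dioxide contribution → 22.76 μm/a
  chloride contribution → 48.73 μm/a
  total first-year rate 71.49 μm/a
71.5 μm/a falls in (50, 80] for carbon steel → category C4

C4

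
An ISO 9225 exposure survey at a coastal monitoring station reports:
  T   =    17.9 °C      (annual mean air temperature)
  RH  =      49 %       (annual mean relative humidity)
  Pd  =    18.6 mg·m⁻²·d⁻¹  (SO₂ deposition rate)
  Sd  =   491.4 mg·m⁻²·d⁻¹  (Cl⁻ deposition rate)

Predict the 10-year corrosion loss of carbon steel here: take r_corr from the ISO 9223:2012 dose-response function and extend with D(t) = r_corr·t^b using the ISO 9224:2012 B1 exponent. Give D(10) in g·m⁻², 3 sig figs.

carbon steel: f(T) = -0.054·(T−10) [T>10 °C] = -0.4266
  SO₂ term: 1.77·18.6^0.52·exp(0.02·49-0.4266) = 14.08
  Cl⁻ term: 0.102·491.4^0.62·exp(0.033·49+0.04·17.9) = 49.03
  sum: 14.08 + 49.03 → r_corr = 63.11 μm/a
ISO 9224: D(t) = r_corr · t^b with b = 0.523 (carbon steel, B1)
  D(10) = 63.11 × 10^0.523 = 63.11 × 3.334 = 210.4 μm
  Mass loss = 210.4 μm × 7.85 g/cm³ = 1652 g·m⁻²

D(10) = 1.65e+03 g·m⁻²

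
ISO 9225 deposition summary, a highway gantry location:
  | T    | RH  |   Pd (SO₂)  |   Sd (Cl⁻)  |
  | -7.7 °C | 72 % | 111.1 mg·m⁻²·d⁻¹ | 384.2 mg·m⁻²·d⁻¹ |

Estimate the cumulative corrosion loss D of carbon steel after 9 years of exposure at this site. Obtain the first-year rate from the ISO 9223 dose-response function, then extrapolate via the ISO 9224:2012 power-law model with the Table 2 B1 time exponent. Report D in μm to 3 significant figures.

carbon steel: f(T) = +0.150·(T−10) [T≤10 °C] = -2.6550
  Pd branch = 1.77·Pd^0.52·e^(0.02·RH+f) = 6.082 μm/a
  Sd branch = 0.102·Sd^0.62·e^(0.033·RH+0.04·T) = 32.3 μm/a
  r_corr = 6.082 + 32.3 = 38.38 μm/a
ISO 9224: D(t) = r_corr · t^b with b = 0.523 (carbon steel, B1)
  D(9) = 38.38 × 9^0.523 = 38.38 × 3.156 = 121.1 μm

D(9) = 121 μm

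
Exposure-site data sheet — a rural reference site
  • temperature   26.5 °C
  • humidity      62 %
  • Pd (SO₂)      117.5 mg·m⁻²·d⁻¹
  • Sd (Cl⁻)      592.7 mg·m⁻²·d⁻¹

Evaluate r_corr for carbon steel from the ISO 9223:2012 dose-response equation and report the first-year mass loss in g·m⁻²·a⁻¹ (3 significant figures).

r_corr = 1.17e+03 g·m⁻²·a⁻¹

carbon steel: temperature factor f = -0.054·(16.5) = -0.8910
  Pd branch = 1.77·Pd^0.52·e^(0.02·RH+f) = 29.92 μm/a
  Cl⁻ term: 0.102·592.7^0.62·exp(0.033·62+0.04·26.5) = 119.3
  r_corr = 29.92 + 119.3 = 149.2 μm/a
Convert to mass loss: 149.2 μm/a × 7.85 g/cm³ = 1171 g·m⁻²·a⁻¹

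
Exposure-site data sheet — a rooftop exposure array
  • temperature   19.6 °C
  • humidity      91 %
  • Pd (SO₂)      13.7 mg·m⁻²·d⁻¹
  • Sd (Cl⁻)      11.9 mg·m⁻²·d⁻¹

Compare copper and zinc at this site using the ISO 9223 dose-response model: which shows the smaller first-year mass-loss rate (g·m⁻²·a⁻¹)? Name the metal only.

copper: temperature factor f = -0.080·(9.6) = -0.7680
  sulphur-dioxide contribution → 1.042 μm/a
  chloride contribution → 1.383 μm/a
  ⇒ r_corr(copper) = 2.426 μm/a
  mass loss = 2.426 μm/a × 8.96 g/cm³ = 21.74 g·m⁻²·a⁻¹
zinc: T>10 °C ⇒ hinge -0.071·(19.6−10) = -0.6816
  sulphur-dioxide contribution → 1.357 μm/a
  chloride contribution → 0.7867 μm/a
  total first-year rate 2.144 μm/a
  mass loss = 2.144 μm/a × 7.14 g/cm³ = 15.31 g·m⁻²·a⁻¹
Ordering by g·m⁻²·a⁻¹: copper (21.7) > zinc (15.3)

zinc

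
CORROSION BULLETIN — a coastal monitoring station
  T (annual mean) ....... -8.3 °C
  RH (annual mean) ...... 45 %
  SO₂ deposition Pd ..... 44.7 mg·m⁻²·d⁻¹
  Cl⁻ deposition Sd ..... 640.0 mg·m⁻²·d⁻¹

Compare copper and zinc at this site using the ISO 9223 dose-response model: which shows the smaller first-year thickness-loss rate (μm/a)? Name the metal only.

copper: temperature factor f = +0.126·(-18.3) = -2.3058
  Pd branch = 0.0053·Pd^0.26·e^(0.059·RH+f) = 0.02018 μm/a
  Sd branch = 0.01025·Sd^0.27·e^(0.036·RH+0.049·T) = 0.1974 μm/a
  r_corr = 0.02018 + 0.1974 = 0.2176 μm/a
zinc: T≤10 °C ⇒ hinge +0.038·(-8.3−10) = -0.6954
  Pd branch = 0.0129·Pd^0.44·e^(0.046·RH+f) = 0.2715 μm/a
  Sd branch = 0.0175·Sd^0.57·e^(0.008·RH+0.085·T) = 0.4926 μm/a
  r_corr = 0.2715 + 0.4926 = 0.7641 μm/a
Ordering by μm/a: zinc (0.764) > copper (0.218)

copper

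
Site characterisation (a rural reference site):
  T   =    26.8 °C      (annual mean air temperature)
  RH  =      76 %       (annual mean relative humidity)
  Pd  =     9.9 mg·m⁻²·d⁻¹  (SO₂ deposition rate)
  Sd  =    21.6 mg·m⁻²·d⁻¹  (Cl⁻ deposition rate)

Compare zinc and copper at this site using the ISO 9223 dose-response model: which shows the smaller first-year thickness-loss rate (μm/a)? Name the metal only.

copper

zinc: T>10 °C ⇒ hinge -0.071·(26.8−10) = -1.1928
  sulphur-dioxide contribution → 0.3539 μm/a
  chloride contribution → 1.807 μm/a
  total first-year rate 2.161 μm/a
copper: temperature factor f = -0.080·(16.8) = -1.3440
  sulphur-dioxide contribution → 0.2222 μm/a
  chloride contribution → 1.348 μm/a
  total first-year rate 1.57 μm/a
Ordering by μm/a: zinc (2.16) > copper (1.57)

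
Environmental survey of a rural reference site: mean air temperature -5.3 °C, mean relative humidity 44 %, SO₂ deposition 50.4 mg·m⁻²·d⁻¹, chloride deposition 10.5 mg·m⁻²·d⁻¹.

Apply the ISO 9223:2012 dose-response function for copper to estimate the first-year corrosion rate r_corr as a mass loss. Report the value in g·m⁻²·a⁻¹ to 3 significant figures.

r_corr = 0.908 g·m⁻²·a⁻¹

copper: temperature factor f = +0.126·(-15.3) = -1.9278
  SO₂ term: 0.0053·50.4^0.26·exp(0.059·44-1.9278) = 0.02865
  Sd branch = 0.01025·Sd^0.27·e^(0.036·RH+0.049·T) = 0.07271 μm/a
  sum: 0.02865 + 0.07271 → r_corr = 0.1014 μm/a
Convert to mass loss: 0.1014 μm/a × 8.96 g/cm³ = 0.9082 g·m⁻²·a⁻¹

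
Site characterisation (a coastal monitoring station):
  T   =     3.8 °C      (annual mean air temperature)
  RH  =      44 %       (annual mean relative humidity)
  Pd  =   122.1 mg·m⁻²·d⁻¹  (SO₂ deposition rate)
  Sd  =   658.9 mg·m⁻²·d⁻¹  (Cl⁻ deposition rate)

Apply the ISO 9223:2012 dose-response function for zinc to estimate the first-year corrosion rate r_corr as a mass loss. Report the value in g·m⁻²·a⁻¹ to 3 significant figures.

r_corr = 14.5 g·m⁻²·a⁻¹

zinc: temperature factor f = +0.038·(-6.2) = -0.2356
  Pd branch = 0.0129·Pd^0.44·e^(0.046·RH+f) = 0.6389 μm/a
  Cl⁻ term: 0.0175·658.9^0.57·exp(0.008·44+0.085·3.8) = 1.39
  sum: 0.6389 + 1.39 → r_corr = 2.029 μm/a
Convert to mass loss: 2.029 μm/a × 7.14 g/cm³ = 14.48 g·m⁻²·a⁻¹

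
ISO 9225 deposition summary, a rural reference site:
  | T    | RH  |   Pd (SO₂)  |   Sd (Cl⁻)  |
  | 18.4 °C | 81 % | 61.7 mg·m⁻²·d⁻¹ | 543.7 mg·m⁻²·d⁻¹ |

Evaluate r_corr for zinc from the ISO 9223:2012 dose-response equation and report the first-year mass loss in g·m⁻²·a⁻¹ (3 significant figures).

r_corr = 54.3 g·m⁻²·a⁻¹

zinc: f(T) = -0.071·(T−10) [T>10 °C] = -0.5964
  sulphur-dioxide contribution → 1.809 μm/a
  chloride contribution → 5.792 μm/a
  ⇒ r_corr(zinc) = 7.602 μm/a
Convert to mass loss: 7.602 μm/a × 7.14 g/cm³ = 54.27 g·m⁻²·a⁻¹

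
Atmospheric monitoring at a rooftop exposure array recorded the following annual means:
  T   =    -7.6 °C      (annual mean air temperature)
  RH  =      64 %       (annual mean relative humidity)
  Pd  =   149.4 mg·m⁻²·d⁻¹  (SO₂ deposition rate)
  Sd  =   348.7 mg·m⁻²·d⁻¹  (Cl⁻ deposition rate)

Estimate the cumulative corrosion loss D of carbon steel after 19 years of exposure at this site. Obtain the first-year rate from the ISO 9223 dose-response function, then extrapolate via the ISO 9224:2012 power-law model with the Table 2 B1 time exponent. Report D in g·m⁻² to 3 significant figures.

carbon steel: temperature factor f = +0.150·(-17.6) = -2.6400
  Pd branch = 1.77·Pd^0.52·e^(0.02·RH+f) = 6.138 μm/a
  Cl⁻ term: 0.102·348.7^0.62·exp(0.033·64+0.04·-7.6) = 23.45
  r_corr = 6.138 + 23.45 = 29.59 μm/a
ISO 9224: D(t) = r_corr · t^b with b = 0.523 (carbon steel, B1)
  D(19) = 29.59 × 19^0.523 = 29.59 × 4.664 = 138 μm
  Mass loss = 138 μm × 7.85 g/cm³ = 1083 g·m⁻²

D(19) = 1.08e+03 g·m⁻²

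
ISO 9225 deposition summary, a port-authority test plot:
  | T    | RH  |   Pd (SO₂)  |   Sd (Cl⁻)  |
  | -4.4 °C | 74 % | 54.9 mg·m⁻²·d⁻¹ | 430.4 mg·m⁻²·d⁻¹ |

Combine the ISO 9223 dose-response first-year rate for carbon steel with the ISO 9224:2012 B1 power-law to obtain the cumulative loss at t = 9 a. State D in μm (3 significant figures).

carbon steel: T≤10 °C ⇒ hinge +0.150·(-4.4−10) = -2.1600
  sulphur-dioxide contribution → 7.198 μm/a
  chloride contribution → 42.24 μm/a
  total first-year rate 49.44 μm/a
ISO 9224: D(t) = r_corr · t^b with b = 0.523 (carbon steel, B1)
  D(9) = 49.44 × 9^0.523 = 49.44 × 3.156 = 156 μm

D(9) = 156 μm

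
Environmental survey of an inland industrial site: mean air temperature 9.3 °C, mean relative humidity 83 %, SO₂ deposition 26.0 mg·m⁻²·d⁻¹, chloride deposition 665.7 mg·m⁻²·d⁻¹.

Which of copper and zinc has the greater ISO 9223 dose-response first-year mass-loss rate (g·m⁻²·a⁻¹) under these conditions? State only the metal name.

copper: temperature factor f = +0.126·(-0.7) = -0.0882
  Pd branch = 0.0053·Pd^0.26·e^(0.059·RH+f) = 1.516 μm/a
  Sd branch = 0.01025·Sd^0.27·e^(0.036·RH+0.049·T) = 1.856 μm/a
  r_corr = 1.516 + 1.856 = 3.372 μm/a
  mass loss = 3.372 μm/a × 8.96 g/cm³ = 30.21 g·m⁻²·a⁻¹
zinc: f(T) = +0.038·(T−10) [T≤10 °C] = -0.0266
  Pd branch = 0.0129·Pd^0.44·e^(0.046·RH+f) = 2.398 μm/a
  Sd branch = 0.0175·Sd^0.57·e^(0.008·RH+0.085·T) = 3.048 μm/a
  sum: 2.398 + 3.048 → r_corr = 5.445 μm/a
  mass loss = 5.445 μm/a × 7.14 g/cm³ = 38.88 g·m⁻²·a⁻¹
Ordering by g·m⁻²·a⁻¹: zinc (38.9) > copper (30.2)

zinc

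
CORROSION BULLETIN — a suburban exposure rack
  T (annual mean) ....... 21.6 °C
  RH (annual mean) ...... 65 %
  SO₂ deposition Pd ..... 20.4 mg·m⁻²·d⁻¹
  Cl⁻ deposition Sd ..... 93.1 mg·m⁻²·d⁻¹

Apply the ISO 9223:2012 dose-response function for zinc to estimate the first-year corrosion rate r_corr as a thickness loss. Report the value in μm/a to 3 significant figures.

r_corr = 2.87 μm/a

zinc: f(T) = -0.071·(T−10) [T>10 °C] = -0.8236
  Pd branch = 0.0129·Pd^0.44·e^(0.046·RH+f) = 0.4243 μm/a
  Cl⁻ term: 0.0175·93.1^0.57·exp(0.008·65+0.085·21.6) = 2.446
  r_corr = 0.4243 + 2.446 = 2.871 μm/a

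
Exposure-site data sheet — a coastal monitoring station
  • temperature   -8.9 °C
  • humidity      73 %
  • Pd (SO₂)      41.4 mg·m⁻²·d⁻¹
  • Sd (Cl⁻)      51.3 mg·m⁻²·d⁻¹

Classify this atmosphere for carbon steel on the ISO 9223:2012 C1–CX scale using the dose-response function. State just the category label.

C2

carbon steel: temperature factor f = +0.150·(-18.9) = -2.8350
  SO₂ term: 1.77·41.4^0.52·exp(0.02·73-2.8350) = 3.102
  Cl⁻ term: 0.102·51.3^0.62·exp(0.033·73+0.04·-8.9) = 9.13
  sum: 3.102 + 9.13 → r_corr = 12.23 μm/a
ISO 9223 Table 2 (carbon steel): 1.3 < 12.2 ≤ 25 μm/a ⇒ C2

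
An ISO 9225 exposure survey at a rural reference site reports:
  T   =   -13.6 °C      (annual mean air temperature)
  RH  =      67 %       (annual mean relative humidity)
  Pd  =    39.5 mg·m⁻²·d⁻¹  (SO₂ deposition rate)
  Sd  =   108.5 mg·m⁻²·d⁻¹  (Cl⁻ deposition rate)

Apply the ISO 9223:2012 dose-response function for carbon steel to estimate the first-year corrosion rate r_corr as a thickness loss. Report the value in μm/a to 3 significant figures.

r_corr = 11.2 μm/a

carbon steel: f(T) = +0.150·(T−10) [T≤10 °C] = -3.5400
  Pd branch = 1.77·Pd^0.52·e^(0.02·RH+f) = 1.327 μm/a
  Sd branch = 0.102·Sd^0.62·e^(0.033·RH+0.04·T) = 9.875 μm/a
  r_corr = 1.327 + 9.875 = 11.2 μm/a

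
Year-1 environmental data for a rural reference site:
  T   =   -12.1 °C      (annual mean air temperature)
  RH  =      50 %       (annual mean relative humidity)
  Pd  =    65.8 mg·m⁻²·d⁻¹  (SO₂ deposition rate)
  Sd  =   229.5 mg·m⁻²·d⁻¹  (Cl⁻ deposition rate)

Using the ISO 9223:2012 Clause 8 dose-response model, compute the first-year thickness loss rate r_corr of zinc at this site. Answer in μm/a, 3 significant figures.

zinc: f(T) = +0.038·(T−10) [T≤10 °C] = -0.8398
  SO₂ term: 0.0129·65.8^0.44·exp(0.046·50-0.8398) = 0.3506
  Sd branch = 0.0175·Sd^0.57·e^(0.008·RH+0.085·T) = 0.2069 μm/a
  sum: 0.3506 + 0.2069 → r_corr = 0.5574 μm/a

r_corr = 0.557 μm/a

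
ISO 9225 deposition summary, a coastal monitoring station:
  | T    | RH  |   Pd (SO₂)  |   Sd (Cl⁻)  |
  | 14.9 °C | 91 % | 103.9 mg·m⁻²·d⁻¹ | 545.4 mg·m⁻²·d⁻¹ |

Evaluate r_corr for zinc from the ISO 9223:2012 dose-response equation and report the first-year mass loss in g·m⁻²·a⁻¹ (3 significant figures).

r_corr = 66.3 g·m⁻²·a⁻¹

zinc: f(T) = -0.071·(T−10) [T>10 °C] = -0.3479
  Pd branch = 0.0129·Pd^0.44·e^(0.046·RH+f) = 4.621 μm/a
  Sd branch = 0.0175·Sd^0.57·e^(0.008·RH+0.085·T) = 4.668 μm/a
  r_corr = 4.621 + 4.668 = 9.29 μm/a
Convert to mass loss: 9.29 μm/a × 7.14 g/cm³ = 66.33 g·m⁻²·a⁻¹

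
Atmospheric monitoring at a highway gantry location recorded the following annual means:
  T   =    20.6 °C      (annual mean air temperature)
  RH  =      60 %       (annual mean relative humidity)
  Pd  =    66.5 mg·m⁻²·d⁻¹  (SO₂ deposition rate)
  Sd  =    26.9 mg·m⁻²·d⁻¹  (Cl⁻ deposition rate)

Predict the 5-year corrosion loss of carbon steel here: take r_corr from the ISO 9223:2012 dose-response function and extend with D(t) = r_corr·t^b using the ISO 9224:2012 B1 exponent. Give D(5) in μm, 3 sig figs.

carbon steel: f(T) = -0.054·(T−10) [T>10 °C] = -0.5724
  Pd branch = 1.77·Pd^0.52·e^(0.02·RH+f) = 29.4 μm/a
  Cl⁻ term: 0.102·26.9^0.62·exp(0.033·60+0.04·20.6) = 12.97
  sum: 29.4 + 12.97 → r_corr = 42.37 μm/a
Long-term exponent b (ISO 9224 Table 2, B1) = 0.523
  D(5) = 42.37 × 5^0.523 = 42.37 × 2.32 = 98.31 μm

D(5) = 98.3 μm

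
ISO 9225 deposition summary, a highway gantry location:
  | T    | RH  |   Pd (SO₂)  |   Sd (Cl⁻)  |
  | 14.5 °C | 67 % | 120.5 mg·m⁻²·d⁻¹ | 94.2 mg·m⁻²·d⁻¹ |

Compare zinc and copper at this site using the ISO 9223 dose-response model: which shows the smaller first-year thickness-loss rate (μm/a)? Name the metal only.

zinc: temperature factor f = -0.071·(4.5) = -0.3195
  SO₂ term: 0.0129·120.5^0.44·exp(0.046·67-0.3195) = 1.683
  Cl⁻ term: 0.0175·94.2^0.57·exp(0.008·67+0.085·14.5) = 1.369
  sum: 1.683 + 1.369 → r_corr = 3.051 μm/a
copper: temperature factor f = -0.080·(4.5) = -0.3600
  SO₂ term: 0.0053·120.5^0.26·exp(0.059·67-0.3600) = 0.6695
  Cl⁻ term: 0.01025·94.2^0.27·exp(0.036·67+0.049·14.5) = 0.794
  r_corr = 0.6695 + 0.794 = 1.463 μm/a
Ordering by μm/a: zinc (3.05) > copper (1.46)

copper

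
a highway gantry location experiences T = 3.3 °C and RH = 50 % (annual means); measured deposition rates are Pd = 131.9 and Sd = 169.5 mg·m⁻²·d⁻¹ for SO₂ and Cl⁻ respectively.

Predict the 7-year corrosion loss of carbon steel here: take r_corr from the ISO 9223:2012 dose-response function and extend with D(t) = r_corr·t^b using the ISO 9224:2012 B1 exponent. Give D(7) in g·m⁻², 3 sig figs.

carbon steel: temperature factor f = +0.150·(-6.7) = -1.0050
  Pd branch = 1.77·Pd^0.52·e^(0.02·RH+f) = 22.3 μm/a
  Cl⁻ term: 0.102·169.5^0.62·exp(0.033·50+0.04·3.3) = 14.61
  sum: 22.3 + 14.61 → r_corr = 36.91 μm/a
Power-law: D(7) = r_corr · 7^0.523
  D(7) = 36.91 × 7^0.523 = 36.91 × 2.767 = 102.1 μm
  Mass loss = 102.1 μm × 7.85 g/cm³ = 801.7 g·m⁻²

D(7) = 802 g·m⁻²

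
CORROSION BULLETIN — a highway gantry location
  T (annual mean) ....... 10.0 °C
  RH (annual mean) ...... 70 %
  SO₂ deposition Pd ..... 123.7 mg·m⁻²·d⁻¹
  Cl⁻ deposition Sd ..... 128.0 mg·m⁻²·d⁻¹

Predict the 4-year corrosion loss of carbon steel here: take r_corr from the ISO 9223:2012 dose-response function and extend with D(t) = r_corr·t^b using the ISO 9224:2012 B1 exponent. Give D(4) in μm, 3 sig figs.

D(4) = 246 μm

carbon steel: T≤10 °C ⇒ hinge +0.150·(10.0−10) = +0.0000
  Pd branch = 1.77·Pd^0.52·e^(0.02·RH+f) = 87.91 μm/a
  Sd branch = 0.102·Sd^0.62·e^(0.033·RH+0.04·T) = 31.05 μm/a
  sum: 87.91 + 31.05 → r_corr = 119 μm/a
Long-term exponent b (ISO 9224 Table 2, B1) = 0.523
  D(4) = 119 × 4^0.523 = 119 × 2.065 = 245.6 μm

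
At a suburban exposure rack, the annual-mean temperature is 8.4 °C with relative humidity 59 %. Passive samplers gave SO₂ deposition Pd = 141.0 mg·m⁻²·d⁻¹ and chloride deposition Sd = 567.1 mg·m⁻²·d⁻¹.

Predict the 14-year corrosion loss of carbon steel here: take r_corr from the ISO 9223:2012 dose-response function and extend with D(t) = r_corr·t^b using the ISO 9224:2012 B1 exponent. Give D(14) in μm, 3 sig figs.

D(14) = 439 μm

carbon steel: temperature factor f = +0.150·(-1.6) = -0.2400
  sulphur-dioxide contribution → 59.4 μm/a
  chloride contribution → 50.98 μm/a
  total first-year rate 110.4 μm/a
Long-term exponent b (ISO 9224 Table 2, B1) = 0.523
  D(14) = 110.4 × 14^0.523 = 110.4 × 3.976 = 438.8 μm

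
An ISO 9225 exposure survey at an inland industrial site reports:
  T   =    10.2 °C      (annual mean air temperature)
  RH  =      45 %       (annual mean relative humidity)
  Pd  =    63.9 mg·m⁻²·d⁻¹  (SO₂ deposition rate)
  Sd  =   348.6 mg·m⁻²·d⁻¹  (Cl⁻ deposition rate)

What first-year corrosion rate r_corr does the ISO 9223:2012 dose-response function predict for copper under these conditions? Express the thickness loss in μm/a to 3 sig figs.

copper: T>10 °C ⇒ hinge -0.080·(10.2−10) = -0.0160
  SO₂ term: 0.0053·63.9^0.26·exp(0.059·45-0.0160) = 0.2187
  Cl⁻ term: 0.01025·348.6^0.27·exp(0.036·45+0.049·10.2) = 0.4147
  sum: 0.2187 + 0.4147 → r_corr = 0.6334 μm/a

r_corr = 0.633 μm/a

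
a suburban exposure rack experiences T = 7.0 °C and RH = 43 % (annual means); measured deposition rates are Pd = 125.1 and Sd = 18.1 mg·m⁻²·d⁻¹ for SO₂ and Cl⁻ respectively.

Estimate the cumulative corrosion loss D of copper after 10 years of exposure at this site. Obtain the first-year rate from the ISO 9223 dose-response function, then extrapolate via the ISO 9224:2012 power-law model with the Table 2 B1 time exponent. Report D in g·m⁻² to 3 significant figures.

D(10) = 12.9 g·m⁻²

copper: T≤10 °C ⇒ hinge +0.126·(7.0−10) = -0.3780
  SO₂ term: 0.0053·125.1^0.26·exp(0.059·43-0.3780) = 0.1611
  Sd branch = 0.01025·Sd^0.27·e^(0.036·RH+0.049·T) = 0.1484 μm/a
  r_corr = 0.1611 + 0.1484 = 0.3096 μm/a
Power-law: D(10) = r_corr · 10^0.667
  D(10) = 0.3096 × 10^0.667 = 0.3096 × 4.645 = 1.438 μm
  Mass loss = 1.438 μm × 8.96 g/cm³ = 12.88 g·m⁻²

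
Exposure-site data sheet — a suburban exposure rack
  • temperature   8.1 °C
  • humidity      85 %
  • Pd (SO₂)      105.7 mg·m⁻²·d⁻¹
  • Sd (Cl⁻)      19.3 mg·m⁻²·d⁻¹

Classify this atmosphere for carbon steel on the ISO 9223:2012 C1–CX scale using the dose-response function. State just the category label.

C5

carbon steel: T≤10 °C ⇒ hinge +0.150·(8.1−10) = -0.2850
  sulphur-dioxide contribution → 82.23 μm/a
  chloride contribution → 14.61 μm/a
  total first-year rate 96.83 μm/a
ISO 9223 Table 2 (carbon steel): 80 < 96.8 ≤ 200 μm/a ⇒ C5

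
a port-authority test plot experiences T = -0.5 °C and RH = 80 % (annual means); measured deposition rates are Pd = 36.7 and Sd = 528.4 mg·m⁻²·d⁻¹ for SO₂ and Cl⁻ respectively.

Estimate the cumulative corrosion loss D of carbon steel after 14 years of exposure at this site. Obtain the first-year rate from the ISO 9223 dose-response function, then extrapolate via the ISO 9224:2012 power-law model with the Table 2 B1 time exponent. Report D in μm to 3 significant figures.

D(14) = 319 μm

carbon steel: T≤10 °C ⇒ hinge +0.150·(-0.5−10) = -1.5750
  SO₂ term: 1.77·36.7^0.52·exp(0.02·80-1.5750) = 11.82
  Cl⁻ term: 0.102·528.4^0.62·exp(0.033·80+0.04·-0.5) = 68.34
  r_corr = 11.82 + 68.34 = 80.16 μm/a
ISO 9224: D(t) = r_corr · t^b with b = 0.523 (carbon steel, B1)
  D(14) = 80.16 × 14^0.523 = 80.16 × 3.976 = 318.7 μm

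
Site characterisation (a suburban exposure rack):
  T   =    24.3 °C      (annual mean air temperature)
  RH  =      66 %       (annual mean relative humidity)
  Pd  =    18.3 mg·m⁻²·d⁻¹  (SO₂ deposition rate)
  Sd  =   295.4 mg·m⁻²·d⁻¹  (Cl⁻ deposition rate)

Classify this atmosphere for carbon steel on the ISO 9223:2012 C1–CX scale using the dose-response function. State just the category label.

C5

carbon steel: f(T) = -0.054·(T−10) [T>10 °C] = -0.7722
  Pd branch = 1.77·Pd^0.52·e^(0.02·RH+f) = 13.88 μm/a
  Sd branch = 0.102·Sd^0.62·e^(0.033·RH+0.04·T) = 80.96 μm/a
  r_corr = 13.88 + 80.96 = 94.84 μm/a
ISO 9223 Table 2 (carbon steel): 80 < 94.8 ≤ 200 μm/a ⇒ C5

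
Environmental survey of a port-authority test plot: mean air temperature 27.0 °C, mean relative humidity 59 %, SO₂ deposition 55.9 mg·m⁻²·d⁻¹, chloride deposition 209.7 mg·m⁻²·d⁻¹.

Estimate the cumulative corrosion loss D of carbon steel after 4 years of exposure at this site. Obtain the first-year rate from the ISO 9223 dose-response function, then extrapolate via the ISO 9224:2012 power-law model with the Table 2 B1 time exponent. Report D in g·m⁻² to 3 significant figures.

carbon steel: temperature factor f = -0.054·(17.0) = -0.9180
  SO₂ term: 1.77·55.9^0.52·exp(0.02·59-0.9180) = 18.64
  Cl⁻ term: 0.102·209.7^0.62·exp(0.033·59+0.04·27.0) = 57.89
  r_corr = 18.64 + 57.89 = 76.53 μm/a
Power-law: D(4) = r_corr · 4^0.523
  D(4) = 76.53 × 4^0.523 = 76.53 × 2.065 = 158 μm
  Mass loss = 158 μm × 7.85 g/cm³ = 1240 g·m⁻²

D(4) = 1.24e+03 g·m⁻²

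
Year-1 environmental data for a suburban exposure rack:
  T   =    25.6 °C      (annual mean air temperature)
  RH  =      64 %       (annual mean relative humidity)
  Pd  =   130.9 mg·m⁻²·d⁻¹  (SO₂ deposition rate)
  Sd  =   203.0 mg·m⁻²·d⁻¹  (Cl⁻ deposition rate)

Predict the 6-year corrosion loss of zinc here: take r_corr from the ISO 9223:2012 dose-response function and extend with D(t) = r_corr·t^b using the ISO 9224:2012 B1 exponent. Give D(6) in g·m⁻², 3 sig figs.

D(6) = 184 g·m⁻²

zinc: T>10 °C ⇒ hinge -0.071·(25.6−10) = -1.1076
  SO₂ term: 0.0129·130.9^0.44·exp(0.046·64-1.1076) = 0.6912
  Cl⁻ term: 0.0175·203.0^0.57·exp(0.008·64+0.085·25.6) = 5.317
  sum: 0.6912 + 5.317 → r_corr = 6.009 μm/a
ISO 9224: D(t) = r_corr · t^b with b = 0.813 (zinc, B1)
  D(6) = 6.009 × 6^0.813 = 6.009 × 4.292 = 25.79 μm
  Mass loss = 25.79 μm × 7.14 g/cm³ = 184.1 g·m⁻²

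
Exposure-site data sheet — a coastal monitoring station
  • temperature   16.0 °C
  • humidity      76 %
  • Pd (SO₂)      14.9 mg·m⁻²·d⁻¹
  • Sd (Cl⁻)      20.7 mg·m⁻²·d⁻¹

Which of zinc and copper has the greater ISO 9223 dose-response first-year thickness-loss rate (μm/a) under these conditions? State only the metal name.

zinc

zinc: temperature factor f = -0.071·(6.0) = -0.4260
  SO₂ term: 0.0129·14.9^0.44·exp(0.046·76-0.4260) = 0.9122
  Cl⁻ term: 0.0175·20.7^0.57·exp(0.008·76+0.085·16.0) = 0.7044
  sum: 0.9122 + 0.7044 → r_corr = 1.617 μm/a
copper: T>10 °C ⇒ hinge -0.080·(16.0−10) = -0.4800
  Pd branch = 0.0053·Pd^0.26·e^(0.059·RH+f) = 0.5864 μm/a
  Sd branch = 0.01025·Sd^0.27·e^(0.036·RH+0.049·T) = 0.7848 μm/a
  r_corr = 0.5864 + 0.7848 = 1.371 μm/a
Ordering by μm/a: zinc (1.62) > copper (1.37)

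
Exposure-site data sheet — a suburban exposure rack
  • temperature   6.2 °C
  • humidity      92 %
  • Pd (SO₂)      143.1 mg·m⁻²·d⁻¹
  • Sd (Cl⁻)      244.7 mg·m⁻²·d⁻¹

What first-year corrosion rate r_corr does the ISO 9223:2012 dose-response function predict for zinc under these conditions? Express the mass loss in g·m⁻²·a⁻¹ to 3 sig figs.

r_corr = 58.9 g·m⁻²·a⁻¹

zinc: temperature factor f = +0.038·(-3.8) = -0.1444
  sulphur-dioxide contribution → 6.828 μm/a
  chloride contribution → 1.423 μm/a
  total first-year rate 8.251 μm/a
Convert to mass loss: 8.251 μm/a × 7.14 g/cm³ = 58.91 g·m⁻²·a⁻¹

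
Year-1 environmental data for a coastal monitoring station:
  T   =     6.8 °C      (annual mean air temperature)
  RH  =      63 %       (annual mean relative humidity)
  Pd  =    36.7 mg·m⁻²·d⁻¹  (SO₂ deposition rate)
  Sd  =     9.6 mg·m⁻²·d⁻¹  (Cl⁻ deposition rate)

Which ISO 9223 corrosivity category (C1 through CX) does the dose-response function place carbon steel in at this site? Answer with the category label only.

carbon steel: temperature factor f = +0.150·(-3.2) = -0.4800
  sulphur-dioxide contribution → 25.14 μm/a
  chloride contribution → 4.351 μm/a
  ⇒ r_corr(carbon steel) = 29.49 μm/a
Category bounds: 25…50 μm/a bracket r_corr ⇒ C3

C3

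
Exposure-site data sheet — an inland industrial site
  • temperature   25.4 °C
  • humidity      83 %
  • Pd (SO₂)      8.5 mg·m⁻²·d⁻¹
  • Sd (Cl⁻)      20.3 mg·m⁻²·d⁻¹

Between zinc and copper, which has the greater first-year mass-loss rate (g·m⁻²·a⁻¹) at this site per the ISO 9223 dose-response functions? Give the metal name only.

copper

zinc: T>10 °C ⇒ hinge -0.071·(25.4−10) = -1.0934
  sulphur-dioxide contribution → 0.5044 μm/a
  chloride contribution → 1.638 μm/a
  total first-year rate 2.142 μm/a
  mass loss = 2.142 μm/a × 7.14 g/cm³ = 15.3 g·m⁻²·a⁻¹
copper: f(T) = -0.080·(T−10) [T>10 °C] = -1.2320
  sulphur-dioxide contribution → 0.3611 μm/a
  chloride contribution → 1.592 μm/a
  total first-year rate 1.953 μm/a
  mass loss = 1.953 μm/a × 8.96 g/cm³ = 17.5 g·m⁻²·a⁻¹
Ordering by g·m⁻²·a⁻¹: copper (17.5) > zinc (15.3)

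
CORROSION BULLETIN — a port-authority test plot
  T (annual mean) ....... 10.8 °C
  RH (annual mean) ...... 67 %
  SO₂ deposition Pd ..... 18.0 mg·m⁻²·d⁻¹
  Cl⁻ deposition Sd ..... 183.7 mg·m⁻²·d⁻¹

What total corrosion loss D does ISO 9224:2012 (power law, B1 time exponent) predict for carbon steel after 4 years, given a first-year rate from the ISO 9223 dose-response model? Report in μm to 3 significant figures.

D(4) = 135 μm

carbon steel: T>10 °C ⇒ hinge -0.054·(10.8−10) = -0.0432
  Pd branch = 1.77·Pd^0.52·e^(0.02·RH+f) = 29.1 μm/a
  Sd branch = 0.102·Sd^0.62·e^(0.033·RH+0.04·T) = 36.32 μm/a
  sum: 29.1 + 36.32 → r_corr = 65.42 μm/a
ISO 9224: D(t) = r_corr · t^b with b = 0.523 (carbon steel, B1)
  D(4) = 65.42 × 4^0.523 = 65.42 × 2.065 = 135.1 μm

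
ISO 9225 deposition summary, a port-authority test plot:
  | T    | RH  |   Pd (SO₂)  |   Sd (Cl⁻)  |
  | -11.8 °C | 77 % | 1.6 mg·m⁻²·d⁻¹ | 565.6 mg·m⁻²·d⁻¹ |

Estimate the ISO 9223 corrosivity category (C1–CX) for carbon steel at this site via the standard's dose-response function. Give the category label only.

C3

carbon steel: f(T) = +0.150·(T−10) [T≤10 °C] = -3.2700
  SO₂ term: 1.77·1.6^0.52·exp(0.02·77-3.2700) = 0.4007
  Sd branch = 0.102·Sd^0.62·e^(0.033·RH+0.04·T) = 41.09 μm/a
  sum: 0.4007 + 41.09 → r_corr = 41.49 μm/a
Category bounds: 25…50 μm/a bracket r_corr ⇒ C3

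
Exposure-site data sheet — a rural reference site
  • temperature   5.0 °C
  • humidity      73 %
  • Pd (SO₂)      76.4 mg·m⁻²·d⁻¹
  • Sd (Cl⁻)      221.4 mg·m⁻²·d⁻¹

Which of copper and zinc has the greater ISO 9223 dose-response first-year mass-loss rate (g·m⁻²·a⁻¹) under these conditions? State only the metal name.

zinc

copper: T≤10 °C ⇒ hinge +0.126·(5.0−10) = -0.6300
  sulphur-dioxide contribution → 0.6468 μm/a
  chloride contribution → 0.7792 μm/a
  total first-year rate 1.426 μm/a
  mass loss = 1.426 μm/a × 8.96 g/cm³ = 12.78 g·m⁻²·a⁻¹
zinc: T≤10 °C ⇒ hinge +0.038·(5.0−10) = -0.1900
  sulphur-dioxide contribution → 2.065 μm/a
  chloride contribution → 1.042 μm/a
  total first-year rate 3.108 μm/a
  mass loss = 3.108 μm/a × 7.14 g/cm³ = 22.19 g·m⁻²·a⁻¹
Ordering by g·m⁻²·a⁻¹: zinc (22.2) > copper (12.8)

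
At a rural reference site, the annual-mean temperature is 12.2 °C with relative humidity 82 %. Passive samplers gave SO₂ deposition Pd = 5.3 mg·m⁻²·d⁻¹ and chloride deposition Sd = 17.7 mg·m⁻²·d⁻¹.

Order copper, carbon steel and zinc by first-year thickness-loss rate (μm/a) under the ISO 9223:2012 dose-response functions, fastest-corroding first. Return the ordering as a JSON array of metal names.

["carbon steel", "copper", "zinc"]

copper: f(T) = -0.080·(T−10) [T>10 °C] = -0.1760
  SO₂ term: 0.0053·5.3^0.26·exp(0.059·82-0.1760) = 0.8655
  Cl⁻ term: 0.01025·17.7^0.27·exp(0.036·82+0.049·12.2) = 0.7751
  sum: 0.8655 + 0.7751 → r_corr = 1.641 μm/a
carbon steel: f(T) = -0.054·(T−10) [T>10 °C] = -0.1188
  Pd branch = 1.77·Pd^0.52·e^(0.02·RH+f) = 19.29 μm/a
  Sd branch = 0.102·Sd^0.62·e^(0.033·RH+0.04·T) = 14.77 μm/a
  r_corr = 19.29 + 14.77 = 34.06 μm/a
zinc: T>10 °C ⇒ hinge -0.071·(12.2−10) = -0.1562
  Pd branch = 0.0129·Pd^0.44·e^(0.046·RH+f) = 0.9991 μm/a
  Cl⁻ term: 0.0175·17.7^0.57·exp(0.008·82+0.085·12.2) = 0.4894
  sum: 0.9991 + 0.4894 → r_corr = 1.488 μm/a
Ordering by μm/a: carbon steel (34.1) > copper (1.64) > zinc (1.49)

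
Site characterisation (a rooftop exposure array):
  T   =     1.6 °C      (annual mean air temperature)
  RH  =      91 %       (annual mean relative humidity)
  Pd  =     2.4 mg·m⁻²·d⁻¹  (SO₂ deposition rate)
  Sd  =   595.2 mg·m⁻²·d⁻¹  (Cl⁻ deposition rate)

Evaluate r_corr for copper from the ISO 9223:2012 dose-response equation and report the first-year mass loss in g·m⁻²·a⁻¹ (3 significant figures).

r_corr = 19.2 g·m⁻²·a⁻¹

copper: temperature factor f = +0.126·(-8.4) = -1.0584
  sulphur-dioxide contribution → 0.4957 μm/a
  chloride contribution → 1.647 μm/a
  ⇒ r_corr(copper) = 2.143 μm/a
Convert to mass loss: 2.143 μm/a × 8.96 g/cm³ = 19.2 g·m⁻²·a⁻¹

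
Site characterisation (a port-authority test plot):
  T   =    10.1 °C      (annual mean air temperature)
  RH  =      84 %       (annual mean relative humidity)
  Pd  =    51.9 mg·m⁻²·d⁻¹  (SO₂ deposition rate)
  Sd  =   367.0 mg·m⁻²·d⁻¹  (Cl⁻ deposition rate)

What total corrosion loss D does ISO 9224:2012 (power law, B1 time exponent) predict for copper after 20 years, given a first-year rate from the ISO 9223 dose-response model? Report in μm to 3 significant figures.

copper: T>10 °C ⇒ hinge -0.080·(10.1−10) = -0.0080
  Pd branch = 0.0053·Pd^0.26·e^(0.059·RH+f) = 2.085 μm/a
  Cl⁻ term: 0.01025·367.0^0.27·exp(0.036·84+0.049·10.1) = 1.704
  r_corr = 2.085 + 1.704 = 3.789 μm/a
Power-law: D(20) = r_corr · 20^0.667
  D(20) = 3.789 × 20^0.667 = 3.789 × 7.375 = 27.94 μm

D(20) = 27.9 μm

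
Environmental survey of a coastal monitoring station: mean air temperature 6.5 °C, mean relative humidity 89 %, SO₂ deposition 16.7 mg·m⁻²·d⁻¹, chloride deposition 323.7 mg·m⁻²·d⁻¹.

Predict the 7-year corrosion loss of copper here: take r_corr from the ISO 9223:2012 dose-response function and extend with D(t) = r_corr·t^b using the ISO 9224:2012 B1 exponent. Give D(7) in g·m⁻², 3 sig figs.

D(7) = 98.6 g·m⁻²

copper: T≤10 °C ⇒ hinge +0.126·(6.5−10) = -0.4410
  Pd branch = 0.0053·Pd^0.26·e^(0.059·RH+f) = 1.353 μm/a
  Cl⁻ term: 0.01025·323.7^0.27·exp(0.036·89+0.049·6.5) = 1.653
  r_corr = 1.353 + 1.653 = 3.005 μm/a
Power-law: D(7) = r_corr · 7^0.667
  D(7) = 3.005 × 7^0.667 = 3.005 × 3.662 = 11.01 μm
  Mass loss = 11.01 μm × 8.96 g/cm³ = 98.61 g·m⁻²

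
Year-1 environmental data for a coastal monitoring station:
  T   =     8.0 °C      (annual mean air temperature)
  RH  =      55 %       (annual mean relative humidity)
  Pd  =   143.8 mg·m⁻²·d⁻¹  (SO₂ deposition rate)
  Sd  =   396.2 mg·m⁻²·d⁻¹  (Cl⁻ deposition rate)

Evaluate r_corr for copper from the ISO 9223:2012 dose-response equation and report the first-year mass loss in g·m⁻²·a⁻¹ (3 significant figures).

r_corr = 8.40 g·m⁻²·a⁻¹

copper: f(T) = +0.126·(T−10) [T≤10 °C] = -0.2520
  sulphur-dioxide contribution → 0.3847 μm/a
  chloride contribution → 0.5525 μm/a
  total first-year rate 0.9372 μm/a
Convert to mass loss: 0.9372 μm/a × 8.96 g/cm³ = 8.397 g·m⁻²·a⁻¹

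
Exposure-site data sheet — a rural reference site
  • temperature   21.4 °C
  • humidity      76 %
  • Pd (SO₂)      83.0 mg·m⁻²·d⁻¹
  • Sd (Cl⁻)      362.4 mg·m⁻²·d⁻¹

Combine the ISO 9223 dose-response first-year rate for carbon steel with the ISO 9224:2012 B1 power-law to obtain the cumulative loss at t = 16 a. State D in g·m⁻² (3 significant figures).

D(16) = 5.27e+03 g·m⁻²

carbon steel: T>10 °C ⇒ hinge -0.054·(21.4−10) = -0.6156
  Pd branch = 1.77·Pd^0.52·e^(0.02·RH+f) = 43.52 μm/a
  Cl⁻ term: 0.102·362.4^0.62·exp(0.033·76+0.04·21.4) = 113.8
  sum: 43.52 + 113.8 → r_corr = 157.3 μm/a
Long-term exponent b (ISO 9224 Table 2, B1) = 0.523
  D(16) = 157.3 × 16^0.523 = 157.3 × 4.263 = 670.8 μm
  Mass loss = 670.8 μm × 7.85 g/cm³ = 5266 g·m⁻²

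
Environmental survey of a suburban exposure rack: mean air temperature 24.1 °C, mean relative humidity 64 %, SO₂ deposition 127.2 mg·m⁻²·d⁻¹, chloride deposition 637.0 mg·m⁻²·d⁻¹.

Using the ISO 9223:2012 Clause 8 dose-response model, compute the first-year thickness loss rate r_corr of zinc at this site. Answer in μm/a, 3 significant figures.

zinc: temperature factor f = -0.071·(14.1) = -1.0011
  SO₂ term: 0.0129·127.2^0.44·exp(0.046·64-1.0011) = 0.7592
  Cl⁻ term: 0.0175·637.0^0.57·exp(0.008·64+0.085·24.1) = 8.983
  sum: 0.7592 + 8.983 → r_corr = 9.742 μm/a

r_corr = 9.74 μm/a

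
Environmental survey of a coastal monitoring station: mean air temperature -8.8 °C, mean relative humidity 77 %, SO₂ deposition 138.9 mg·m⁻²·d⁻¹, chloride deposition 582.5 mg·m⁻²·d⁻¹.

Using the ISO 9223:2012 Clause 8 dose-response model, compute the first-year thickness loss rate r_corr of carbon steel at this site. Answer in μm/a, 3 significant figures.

r_corr = 53.6 μm/a

carbon steel: T≤10 °C ⇒ hinge +0.150·(-8.8−10) = -2.8200
  Pd branch = 1.77·Pd^0.52·e^(0.02·RH+f) = 6.401 μm/a
  Cl⁻ term: 0.102·582.5^0.62·exp(0.033·77+0.04·-8.8) = 47.18
  r_corr = 6.401 + 47.18 = 53.58 μm/a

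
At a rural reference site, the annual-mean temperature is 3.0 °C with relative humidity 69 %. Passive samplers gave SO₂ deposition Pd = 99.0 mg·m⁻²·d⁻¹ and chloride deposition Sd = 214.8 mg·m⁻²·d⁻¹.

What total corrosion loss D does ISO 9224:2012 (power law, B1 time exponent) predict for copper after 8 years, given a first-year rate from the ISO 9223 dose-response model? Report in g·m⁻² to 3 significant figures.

copper: f(T) = +0.126·(T−10) [T≤10 °C] = -0.8820
  sulphur-dioxide contribution → 0.4247 μm/a
  chloride contribution → 0.6067 μm/a
  total first-year rate 1.031 μm/a
Long-term exponent b (ISO 9224 Table 2, B1) = 0.667
  D(8) = 1.031 × 8^0.667 = 1.031 × 4.003 = 4.129 μm
  Mass loss = 4.129 μm × 8.96 g/cm³ = 36.99 g·m⁻²

D(8) = 37.0 g·m⁻²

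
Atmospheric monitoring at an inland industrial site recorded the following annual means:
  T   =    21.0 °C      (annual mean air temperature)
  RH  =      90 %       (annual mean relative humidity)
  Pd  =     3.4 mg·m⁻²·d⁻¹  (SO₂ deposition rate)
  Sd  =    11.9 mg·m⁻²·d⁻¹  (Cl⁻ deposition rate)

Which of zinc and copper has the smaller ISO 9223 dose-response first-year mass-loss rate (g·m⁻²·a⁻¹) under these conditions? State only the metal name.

zinc

zinc: f(T) = -0.071·(T−10) [T>10 °C] = -0.7810
  sulphur-dioxide contribution → 0.6357 μm/a
  chloride contribution → 0.879 μm/a
  ⇒ r_corr(zinc) = 1.515 μm/a
  mass loss = 1.515 μm/a × 7.14 g/cm³ = 10.82 g·m⁻²·a⁻¹
copper: T>10 °C ⇒ hinge -0.080·(21.0−10) = -0.8800
  sulphur-dioxide contribution → 0.6115 μm/a
  chloride contribution → 1.429 μm/a
  ⇒ r_corr(copper) = 2.041 μm/a
  mass loss = 2.041 μm/a × 8.96 g/cm³ = 18.29 g·m⁻²·a⁻¹
Ordering by g·m⁻²·a⁻¹: copper (18.3) > zinc (10.8)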